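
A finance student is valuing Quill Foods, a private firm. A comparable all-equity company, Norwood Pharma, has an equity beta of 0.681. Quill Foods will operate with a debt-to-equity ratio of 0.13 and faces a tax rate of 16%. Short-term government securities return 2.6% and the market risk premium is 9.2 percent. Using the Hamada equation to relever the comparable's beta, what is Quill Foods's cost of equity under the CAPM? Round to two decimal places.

β_L = β_U × [1 + (1 − t)(D/E)] = 0.681 × [1 + (1 − 0.16) × 0.13]
    = 0.681 × [1 + 0.84 × 0.13] = 0.681 × 1.1092 = 0.7554
E(R) = R_f + β_L × MRP = 2.6% + 0.7554 × 9.2% = 9.55%

9.55%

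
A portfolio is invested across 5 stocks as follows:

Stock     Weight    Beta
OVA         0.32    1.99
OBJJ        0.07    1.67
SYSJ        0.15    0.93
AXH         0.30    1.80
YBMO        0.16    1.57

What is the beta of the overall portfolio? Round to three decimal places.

β_P = Σ w_i β_i = 0.32×1.99 + 0.07×1.67 + 0.15×0.93 + 0.30×1.80 + 0.16×1.57 = 1.6844

1.684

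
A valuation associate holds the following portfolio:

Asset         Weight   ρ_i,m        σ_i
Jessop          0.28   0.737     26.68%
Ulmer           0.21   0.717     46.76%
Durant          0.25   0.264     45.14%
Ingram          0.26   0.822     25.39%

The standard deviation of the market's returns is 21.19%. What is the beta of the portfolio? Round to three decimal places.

β_Jessop = 0.737 × 26.68% / 21.19% = 0.9279
β_Ulmer = 0.717 × 46.76% / 21.19% = 1.5822
β_Durant = 0.264 × 45.14% / 21.19% = 0.5624
β_Ingram = 0.822 × 25.39% / 21.19% = 0.9849
β_P = Σ w_i β_i = 0.28×0.9279 + 0.21×1.5822 + 0.25×0.5624 + 0.26×0.9849 = 0.9887

0.989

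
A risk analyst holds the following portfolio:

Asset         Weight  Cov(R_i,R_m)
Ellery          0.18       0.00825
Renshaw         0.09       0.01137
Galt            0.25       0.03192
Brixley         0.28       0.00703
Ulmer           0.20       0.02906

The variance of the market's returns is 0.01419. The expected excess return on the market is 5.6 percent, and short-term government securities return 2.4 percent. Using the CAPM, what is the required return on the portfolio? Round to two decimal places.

9.61%

β_Ellery = 0.00825 / 0.01419 = 0.5814
β_Renshaw = 0.01137 / 0.01419 = 0.8013
β_Galt = 0.03192 / 0.01419 = 2.2495
β_Brixley = 0.00703 / 0.01419 = 0.4954
β_Ulmer = 0.02906 / 0.01419 = 2.0479
β_P = Σ w_i β_i = 0.18×0.5814 + 0.09×0.8013 + 0.25×2.2495 + 0.28×0.4954 + 0.20×2.0479 = 1.2874
E(R_P) = R_f + β_P × MRP = 2.4% + 1.2874 × 5.6% = 9.61%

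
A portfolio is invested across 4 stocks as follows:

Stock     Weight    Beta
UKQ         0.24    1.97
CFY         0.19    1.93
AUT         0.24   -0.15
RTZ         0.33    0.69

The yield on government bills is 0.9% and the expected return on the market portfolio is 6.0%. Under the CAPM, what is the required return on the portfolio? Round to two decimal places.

6.16%

β_P = Σ w_i β_i = 0.24×1.97 + 0.19×1.93 + 0.24×-0.15 + 0.33×0.69 = 1.0312
MRP = 6.0% − 0.9% = 5.10%
E(R_P) = R_f + β_P × MRP = 0.9% + 1.0312 × 5.1% = 6.16%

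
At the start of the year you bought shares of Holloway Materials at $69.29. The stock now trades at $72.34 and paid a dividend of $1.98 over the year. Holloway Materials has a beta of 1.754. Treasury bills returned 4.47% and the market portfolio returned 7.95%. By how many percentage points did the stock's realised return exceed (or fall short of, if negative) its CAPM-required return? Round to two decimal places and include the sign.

-3.31%

Realised HPR = (P1 + D1 − P0) / P0 = (72.34 + 1.98 − 69.29) / 69.29 = 5.03 / 69.29 = 7.2593%
MRP = 7.95% − 4.47% = 3.48%
CAPM required = R_f + β·MRP = 4.47% + 1.754 × 3.48% = 10.57392%
α = realised − required = 7.2593% − 10.57392% = -3.31%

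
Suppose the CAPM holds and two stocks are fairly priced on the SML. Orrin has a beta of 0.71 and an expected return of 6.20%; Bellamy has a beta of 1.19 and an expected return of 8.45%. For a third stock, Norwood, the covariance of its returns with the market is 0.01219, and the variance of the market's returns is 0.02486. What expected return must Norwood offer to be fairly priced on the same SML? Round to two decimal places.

MRP = (8.45% − 6.20%) / (1.19 − 0.71) = 4.6875%
R_f = 6.20% − 0.71 × 4.6875% = 2.8719%
β_Norwood = Cov / Var(R_m) = 0.01219 / 0.02486 = 0.4903
E(R_Norwood) = R_f + β × MRP = 2.8719% + 0.4903 × 4.6875% = 5.17%

5.17%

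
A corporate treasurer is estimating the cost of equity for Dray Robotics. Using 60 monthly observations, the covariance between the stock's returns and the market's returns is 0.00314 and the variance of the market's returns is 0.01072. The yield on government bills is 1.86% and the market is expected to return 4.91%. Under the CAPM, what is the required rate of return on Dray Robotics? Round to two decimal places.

β = Cov(R_i, R_m) / Var(R_m) = 0.00314 / 0.01072 = 0.2929
MRP = 4.91% − 1.86% = 3.05%
E(R) = R_f + β × MRP = 1.86% + 0.2929 × 3.05% = 2.75%

2.75%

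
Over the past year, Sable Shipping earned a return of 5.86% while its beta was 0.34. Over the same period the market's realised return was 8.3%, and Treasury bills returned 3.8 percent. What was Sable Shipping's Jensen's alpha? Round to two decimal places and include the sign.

+0.53%

Market excess return = 8.3% − 3.8% = 4.50%
CAPM benchmark = R_f + β(R_m − R_f) = 3.8% + 0.34 × 4.5% = 5.3300%
α = actual − benchmark = 5.86% − 5.3300% = +0.53%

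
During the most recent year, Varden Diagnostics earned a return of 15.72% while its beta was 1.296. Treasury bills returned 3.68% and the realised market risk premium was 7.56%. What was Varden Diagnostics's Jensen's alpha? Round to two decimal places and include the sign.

+2.24%

CAPM benchmark = R_f + β(R_m − R_f) = 3.68% + 1.296 × 7.56% = 13.47776%
α = actual − benchmark = 15.72% − 13.47776% = +2.24%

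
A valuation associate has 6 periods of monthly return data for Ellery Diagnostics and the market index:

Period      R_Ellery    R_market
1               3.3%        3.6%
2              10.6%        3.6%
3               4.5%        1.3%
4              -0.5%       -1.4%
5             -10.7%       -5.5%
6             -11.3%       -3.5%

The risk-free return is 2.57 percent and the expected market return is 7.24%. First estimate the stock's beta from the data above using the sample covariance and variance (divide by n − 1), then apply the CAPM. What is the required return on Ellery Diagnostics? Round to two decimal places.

Mean R_i = (3.3 + 10.6 + 4.5 − 0.5 − 10.7 − 11.3) / 6 = -0.6833%
Mean R_m = (3.6 + 3.6 + 1.3 − 1.4 − 5.5 − 3.5) / 6 = -0.3167%
Σ(R_i − R̄_i)(R_m − R̄_m) = 153.6917  ⇒  Cov = 153.6917 / 5 = 30.7383
Σ(R_m − R̄_m)² = 71.4683  ⇒  Var(R_m) = 71.4683 / 5 = 14.2937
β = Cov / Var(R_m) = 30.7383 / 14.2937 = 2.1505
MRP = 7.24% − 2.57% = 4.67%
E(R) = R_f + β × MRP = 2.57% + 2.1505 × 4.67% = 12.61%

12.61%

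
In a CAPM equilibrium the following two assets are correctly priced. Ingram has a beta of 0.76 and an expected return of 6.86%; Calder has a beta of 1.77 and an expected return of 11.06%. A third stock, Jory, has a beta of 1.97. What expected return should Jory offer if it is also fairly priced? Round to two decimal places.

11.89%

MRP (SML slope) = (11.06% − 6.86%) / (1.77 − 0.76) = 4.20% / 1.01 = 4.1584%
R_f (intercept) = 6.86% − 0.76 × 4.1584% = 3.6996%
E(R_Jory) = R_f + β × MRP = 3.6996% + 1.97 × 4.1584% = 11.89%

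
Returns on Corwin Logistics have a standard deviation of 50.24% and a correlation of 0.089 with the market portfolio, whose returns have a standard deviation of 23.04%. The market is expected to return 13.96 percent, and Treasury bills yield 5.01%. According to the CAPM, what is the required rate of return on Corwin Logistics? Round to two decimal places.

6.75%

β = ρ × σ_i / σ_m = 0.089 × 50.24% / 23.04% = 0.1941
MRP = 13.96% − 5.01% = 8.95%
E(R) = 5.01% + 0.1941 × 8.95% = 6.75%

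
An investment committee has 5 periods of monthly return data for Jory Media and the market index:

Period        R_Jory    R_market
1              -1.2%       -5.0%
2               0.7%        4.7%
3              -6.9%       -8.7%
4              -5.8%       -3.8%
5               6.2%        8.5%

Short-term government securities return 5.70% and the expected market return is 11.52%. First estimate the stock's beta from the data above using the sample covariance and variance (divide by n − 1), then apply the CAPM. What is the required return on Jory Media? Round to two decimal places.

Mean R_i = (-1.2 + 0.7 − 6.9 − 5.8 + 6.2) / 5 = -1.4000%
Mean R_m = (-5.0 + 4.7 − 8.7 − 3.8 + 8.5) / 5 = -0.8600%
Σ(R_i − R̄_i)(R_m − R̄_m) = 138.0400  ⇒  Cov = 138.0400 / 4 = 34.5100
Σ(R_m − R̄_m)² = 205.7720  ⇒  Var(R_m) = 205.7720 / 4 = 51.4430
β = Cov / Var(R_m) = 34.5100 / 51.4430 = 0.6708
MRP = 11.52% − 5.70% = 5.82%
E(R) = R_f + β × MRP = 5.70% + 0.6708 × 5.82% = 9.60%

9.60%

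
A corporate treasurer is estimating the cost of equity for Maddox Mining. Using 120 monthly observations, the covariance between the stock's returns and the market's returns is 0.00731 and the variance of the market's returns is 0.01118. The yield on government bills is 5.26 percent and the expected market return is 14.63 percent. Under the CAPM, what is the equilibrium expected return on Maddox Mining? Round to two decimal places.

11.39%

β = Cov(R_i, R_m) / Var(R_m) = 0.00731 / 0.01118 = 0.6538
MRP = 14.63% − 5.26% = 9.37%
E(R) = R_f + β × MRP = 5.26% + 0.6538 × 9.37% = 11.39%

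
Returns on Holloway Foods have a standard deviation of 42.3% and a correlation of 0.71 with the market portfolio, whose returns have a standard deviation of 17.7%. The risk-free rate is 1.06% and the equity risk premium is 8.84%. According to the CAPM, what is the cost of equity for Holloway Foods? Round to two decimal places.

16.06%

β = ρ × σ_i / σ_m = 0.71 × 42.3% / 17.7% = 1.6968
E(R) = 1.06% + 1.6968 × 8.84% = 16.06%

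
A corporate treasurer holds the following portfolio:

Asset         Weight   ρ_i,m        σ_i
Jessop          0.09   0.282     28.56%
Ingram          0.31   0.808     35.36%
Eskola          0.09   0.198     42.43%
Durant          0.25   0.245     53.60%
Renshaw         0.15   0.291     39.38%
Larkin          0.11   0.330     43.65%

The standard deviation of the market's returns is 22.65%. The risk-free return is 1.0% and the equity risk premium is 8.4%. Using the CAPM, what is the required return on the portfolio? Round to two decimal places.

7.28%

β_Jessop = 0.282 × 28.56% / 22.65% = 0.3556
β_Ingram = 0.808 × 35.36% / 22.65% = 1.2614
β_Eskola = 0.198 × 42.43% / 22.65% = 0.3709
β_Durant = 0.245 × 53.60% / 22.65% = 0.5798
β_Renshaw = 0.291 × 39.38% / 22.65% = 0.5059
β_Larkin = 0.330 × 43.65% / 22.65% = 0.6360
β_P = Σ w_i β_i = 0.09×0.3556 + 0.31×1.2614 + 0.09×0.3709 + 0.25×0.5798 + 0.15×0.5059 + 0.11×0.6360 = 0.7472
E(R_P) = R_f + β_P × MRP = 1.0% + 0.7472 × 8.4% = 7.28%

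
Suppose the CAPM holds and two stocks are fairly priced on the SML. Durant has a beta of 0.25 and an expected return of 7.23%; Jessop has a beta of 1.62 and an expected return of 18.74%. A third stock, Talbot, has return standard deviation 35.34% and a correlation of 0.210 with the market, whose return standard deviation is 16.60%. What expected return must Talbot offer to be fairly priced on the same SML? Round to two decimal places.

MRP = (18.74% − 7.23%) / (1.62 − 0.25) = 8.4015%
R_f = 7.23% − 0.25 × 8.4015% = 5.1296%
β_Talbot = ρ·σ_i/σ_m = 0.210 × 35.34 / 16.60 = 0.4471
E(R_Talbot) = R_f + β × MRP = 5.1296% + 0.4471 × 8.4015% = 8.89%

8.89%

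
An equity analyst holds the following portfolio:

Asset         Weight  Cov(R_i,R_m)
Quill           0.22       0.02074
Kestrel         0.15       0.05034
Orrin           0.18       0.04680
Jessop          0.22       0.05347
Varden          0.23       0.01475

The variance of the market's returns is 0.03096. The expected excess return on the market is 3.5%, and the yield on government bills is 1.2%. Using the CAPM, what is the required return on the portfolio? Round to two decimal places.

β_Quill = 0.02074 / 0.03096 = 0.6699
β_Kestrel = 0.05034 / 0.03096 = 1.6260
β_Orrin = 0.04680 / 0.03096 = 1.5116
β_Jessop = 0.05347 / 0.03096 = 1.7271
β_Varden = 0.01475 / 0.03096 = 0.4764
β_P = Σ w_i β_i = 0.22×0.6699 + 0.15×1.6260 + 0.18×1.5116 + 0.22×1.7271 + 0.23×0.4764 = 1.1529
E(R_P) = R_f + β_P × MRP = 1.2% + 1.1529 × 3.5% = 5.24%

5.24%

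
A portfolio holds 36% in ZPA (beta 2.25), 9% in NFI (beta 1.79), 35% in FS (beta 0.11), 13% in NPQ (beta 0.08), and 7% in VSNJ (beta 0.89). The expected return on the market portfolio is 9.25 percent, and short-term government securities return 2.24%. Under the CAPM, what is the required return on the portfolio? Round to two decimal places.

β_P = Σ w_i β_i = 0.36×2.25 + 0.09×1.79 + 0.35×0.11 + 0.13×0.08 + 0.07×0.89 = 1.0823
MRP = 9.25% − 2.24% = 7.01%
E(R_P) = R_f + β_P × MRP = 2.24% + 1.0823 × 7.01% = 9.83%

9.83%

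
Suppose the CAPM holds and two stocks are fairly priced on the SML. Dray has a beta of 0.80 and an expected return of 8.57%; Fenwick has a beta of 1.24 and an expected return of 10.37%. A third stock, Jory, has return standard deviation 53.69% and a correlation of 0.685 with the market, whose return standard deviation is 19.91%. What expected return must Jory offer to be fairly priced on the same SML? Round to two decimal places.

12.85%

MRP = (10.37% − 8.57%) / (1.24 − 0.80) = 4.0909%
R_f = 8.57% − 0.80 × 4.0909% = 5.2973%
β_Jory = ρ·σ_i/σ_m = 0.685 × 53.69 / 19.91 = 1.8472
E(R_Jory) = R_f + β × MRP = 5.2973% + 1.8472 × 4.0909% = 12.85%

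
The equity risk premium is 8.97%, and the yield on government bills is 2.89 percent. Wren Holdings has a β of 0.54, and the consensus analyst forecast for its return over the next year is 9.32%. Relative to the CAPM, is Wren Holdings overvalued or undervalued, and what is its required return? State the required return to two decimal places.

Required return = R_f + β·MRP = 2.89% + 0.54 × 8.97% = 7.73%
Forecast 9.32% > required 7.73% → the stock plots above the SML → undervalued.

Undervalued; required return 7.73%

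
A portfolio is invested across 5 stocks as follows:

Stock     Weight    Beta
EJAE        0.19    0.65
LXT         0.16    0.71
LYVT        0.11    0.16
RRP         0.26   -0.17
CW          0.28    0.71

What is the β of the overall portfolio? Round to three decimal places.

β_P = Σ w_i β_i = 0.19×0.65 + 0.16×0.71 + 0.11×0.16 + 0.26×-0.17 + 0.28×0.71 = 0.4093

0.409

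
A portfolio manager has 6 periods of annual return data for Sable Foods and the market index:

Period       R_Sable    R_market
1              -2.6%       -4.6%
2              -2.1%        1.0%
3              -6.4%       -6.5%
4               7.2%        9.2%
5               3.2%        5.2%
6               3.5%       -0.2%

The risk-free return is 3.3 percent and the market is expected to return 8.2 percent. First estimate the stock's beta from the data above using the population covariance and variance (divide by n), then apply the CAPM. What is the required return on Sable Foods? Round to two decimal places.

Mean R_i = (-2.6 − 2.1 − 6.4 + 7.2 + 3.2 + 3.5) / 6 = 0.4667%
Mean R_m = (-4.6 + 1.0 − 6.5 + 9.2 + 5.2 − 0.2) / 6 = 0.6833%
Σ(R_i − R̄_i)(R_m − R̄_m) = 131.7267  ⇒  Cov = 131.7267 / 6 = 21.9545
Σ(R_m − R̄_m)² = 173.3283  ⇒  Var(R_m) = 173.3283 / 6 = 28.8881
β = Cov / Var(R_m) = 21.9545 / 28.8881 = 0.7600
MRP = 8.2% − 3.3% = 4.90%
E(R) = R_f + β × MRP = 3.3% + 0.7600 × 4.9% = 7.02%

7.02%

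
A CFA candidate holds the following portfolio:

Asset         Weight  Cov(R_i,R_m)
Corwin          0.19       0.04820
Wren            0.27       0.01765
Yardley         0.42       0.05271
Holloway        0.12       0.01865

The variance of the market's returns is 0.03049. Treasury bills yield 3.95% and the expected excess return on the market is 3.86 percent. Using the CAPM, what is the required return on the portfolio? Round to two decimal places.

β_Corwin = 0.04820 / 0.03049 = 1.5808
β_Wren = 0.01765 / 0.03049 = 0.5789
β_Yardley = 0.05271 / 0.03049 = 1.7288
β_Holloway = 0.01865 / 0.03049 = 0.6117
β_P = Σ w_i β_i = 0.19×1.5808 + 0.27×0.5789 + 0.42×1.7288 + 0.12×0.6117 = 1.2562
E(R_P) = R_f + β_P × MRP = 3.95% + 1.2562 × 3.86% = 8.80%

8.80%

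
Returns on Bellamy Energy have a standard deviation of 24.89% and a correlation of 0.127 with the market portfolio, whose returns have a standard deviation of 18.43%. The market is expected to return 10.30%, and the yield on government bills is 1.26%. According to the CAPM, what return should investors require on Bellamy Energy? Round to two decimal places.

β = ρ × σ_i / σ_m = 0.127 × 24.89% / 18.43% = 0.1715
MRP = 10.30% − 1.26% = 9.04%
E(R) = 1.26% + 0.1715 × 9.04% = 2.81%

2.81%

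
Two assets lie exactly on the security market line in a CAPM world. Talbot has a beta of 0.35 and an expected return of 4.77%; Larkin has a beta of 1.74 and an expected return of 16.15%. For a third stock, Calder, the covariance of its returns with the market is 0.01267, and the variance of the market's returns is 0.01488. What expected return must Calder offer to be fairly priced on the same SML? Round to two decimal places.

MRP = (16.15% − 4.77%) / (1.74 − 0.35) = 8.1871%
R_f = 4.77% − 0.35 × 8.1871% = 1.9045%
β_Calder = Cov / Var(R_m) = 0.01267 / 0.01488 = 0.8515
E(R_Calder) = R_f + β × MRP = 1.9045% + 0.8515 × 8.1871% = 8.88%

8.88%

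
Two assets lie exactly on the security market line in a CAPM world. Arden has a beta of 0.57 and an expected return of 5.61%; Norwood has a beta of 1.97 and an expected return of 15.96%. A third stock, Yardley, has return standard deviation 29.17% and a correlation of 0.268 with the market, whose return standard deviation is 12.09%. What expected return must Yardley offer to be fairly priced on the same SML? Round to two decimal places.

MRP = (15.96% − 5.61%) / (1.97 − 0.57) = 7.3929%
R_f = 5.61% − 0.57 × 7.3929% = 1.3960%
β_Yardley = ρ·σ_i/σ_m = 0.268 × 29.17 / 12.09 = 0.6466
E(R_Yardley) = R_f + β × MRP = 1.3960% + 0.6466 × 7.3929% = 6.18%

6.18%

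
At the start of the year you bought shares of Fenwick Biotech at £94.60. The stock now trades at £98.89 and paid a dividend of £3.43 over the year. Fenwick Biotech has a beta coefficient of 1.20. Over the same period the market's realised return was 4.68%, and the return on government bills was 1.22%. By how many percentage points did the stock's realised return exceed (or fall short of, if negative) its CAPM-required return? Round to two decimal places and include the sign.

Realised HPR = (P1 + D1 − P0) / P0 = (98.89 + 3.43 − 94.60) / 94.60 = 7.72 / 94.60 = 8.1607%
MRP = 4.68% − 1.22% = 3.46%
CAPM required = R_f + β·MRP = 1.22% + 1.20 × 3.46% = 5.3720%
α = realised − required = 8.1607% − 5.3720% = +2.79%

+2.79%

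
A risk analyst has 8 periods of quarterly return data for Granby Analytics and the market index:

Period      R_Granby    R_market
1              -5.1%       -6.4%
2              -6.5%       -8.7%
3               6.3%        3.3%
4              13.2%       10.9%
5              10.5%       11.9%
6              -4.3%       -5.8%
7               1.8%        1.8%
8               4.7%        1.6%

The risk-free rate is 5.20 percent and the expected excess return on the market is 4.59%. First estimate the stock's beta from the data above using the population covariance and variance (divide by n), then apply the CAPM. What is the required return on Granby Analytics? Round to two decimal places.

Mean R_i = (-5.1 − 6.5 + 6.3 + 13.2 + 10.5 − 4.3 + 1.8 + 4.7) / 8 = 2.5750%
Mean R_m = (-6.4 − 8.7 + 3.3 + 10.9 + 11.9 − 5.8 + 1.8 + 1.6) / 8 = 1.0750%
Σ(R_i − R̄_i)(R_m − R̄_m) = 392.3650  ⇒  Cov = 392.3650 / 8 = 49.0456
Σ(R_m − R̄_m)² = 418.1550  ⇒  Var(R_m) = 418.1550 / 8 = 52.2694
β = Cov / Var(R_m) = 49.0456 / 52.2694 = 0.9383
E(R) = R_f + β × MRP = 5.20% + 0.9383 × 4.59% = 9.51%

9.51%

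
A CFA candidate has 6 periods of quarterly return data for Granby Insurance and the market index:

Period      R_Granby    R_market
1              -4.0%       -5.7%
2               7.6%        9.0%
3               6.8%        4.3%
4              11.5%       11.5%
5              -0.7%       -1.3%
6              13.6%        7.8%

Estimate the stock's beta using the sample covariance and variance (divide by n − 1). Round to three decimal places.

Mean R_i = (-4.0 + 7.6 + 6.8 + 11.5 − 0.7 + 13.6) / 6 = 5.8000%
Mean R_m = (-5.7 + 9.0 + 4.3 + 11.5 − 1.3 + 7.8) / 6 = 4.2667%
Σ(R_i − R̄_i)(R_m − R̄_m) = 211.2000  ⇒  Cov = 211.2000 / 5 = 42.2400
Σ(R_m − R̄_m)² = 217.5333  ⇒  Var(R_m) = 217.5333 / 5 = 43.5067
β = Cov / Var(R_m) = 42.2400 / 43.5067 = 0.9709

0.971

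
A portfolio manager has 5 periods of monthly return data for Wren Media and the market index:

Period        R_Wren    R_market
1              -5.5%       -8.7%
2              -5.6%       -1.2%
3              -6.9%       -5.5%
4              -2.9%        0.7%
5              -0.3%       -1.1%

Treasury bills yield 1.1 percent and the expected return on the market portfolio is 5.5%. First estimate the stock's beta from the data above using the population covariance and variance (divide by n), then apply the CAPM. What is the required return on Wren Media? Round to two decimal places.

Mean R_i = (-5.5 − 5.6 − 6.9 − 2.9 − 0.3) / 5 = -4.2400%
Mean R_m = (-8.7 − 1.2 − 5.5 + 0.7 − 1.1) / 5 = -3.1600%
Σ(R_i − R̄_i)(R_m − R̄_m) = 23.8280  ⇒  Cov = 23.8280 / 5 = 4.7656
Σ(R_m − R̄_m)² = 59.1520  ⇒  Var(R_m) = 59.1520 / 5 = 11.8304
β = Cov / Var(R_m) = 4.7656 / 11.8304 = 0.4028
MRP = 5.5% − 1.1% = 4.40%
E(R) = R_f + β × MRP = 1.1% + 0.4028 × 4.4% = 2.87%

2.87%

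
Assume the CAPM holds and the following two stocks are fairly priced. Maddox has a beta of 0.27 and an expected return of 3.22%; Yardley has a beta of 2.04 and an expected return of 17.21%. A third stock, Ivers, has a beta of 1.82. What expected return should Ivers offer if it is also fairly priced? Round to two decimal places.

MRP (SML slope) = (17.21% − 3.22%) / (2.04 − 0.27) = 13.99% / 1.77 = 7.9040%
R_f (intercept) = 3.22% − 0.27 × 7.9040% = 1.0859%
E(R_Ivers) = R_f + β × MRP = 1.0859% + 1.82 × 7.9040% = 15.47%

15.47%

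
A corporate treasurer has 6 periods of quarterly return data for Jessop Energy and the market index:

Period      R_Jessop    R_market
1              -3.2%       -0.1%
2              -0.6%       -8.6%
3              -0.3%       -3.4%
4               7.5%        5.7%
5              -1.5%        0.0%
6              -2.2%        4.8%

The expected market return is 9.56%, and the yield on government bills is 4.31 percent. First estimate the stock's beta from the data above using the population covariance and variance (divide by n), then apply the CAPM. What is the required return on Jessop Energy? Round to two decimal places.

5.75%

Mean R_i = (-3.2 − 0.6 − 0.3 + 7.5 − 1.5 − 2.2) / 6 = -0.0500%
Mean R_m = (-0.1 − 8.6 − 3.4 + 5.7 + 0.0 + 4.8) / 6 = -0.2667%
Σ(R_i − R̄_i)(R_m − R̄_m) = 38.6100  ⇒  Cov = 38.6100 / 6 = 6.4350
Σ(R_m − R̄_m)² = 140.6333  ⇒  Var(R_m) = 140.6333 / 6 = 23.4389
β = Cov / Var(R_m) = 6.4350 / 23.4389 = 0.2745
MRP = 9.56% − 4.31% = 5.25%
E(R) = R_f + β × MRP = 4.31% + 0.2745 × 5.25% = 5.75%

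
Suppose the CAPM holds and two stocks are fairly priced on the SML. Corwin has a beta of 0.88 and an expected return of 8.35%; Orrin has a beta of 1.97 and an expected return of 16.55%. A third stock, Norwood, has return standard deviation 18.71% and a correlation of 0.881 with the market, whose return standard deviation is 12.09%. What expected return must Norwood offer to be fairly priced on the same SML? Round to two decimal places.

MRP = (16.55% − 8.35%) / (1.97 − 0.88) = 7.5229%
R_f = 8.35% − 0.88 × 7.5229% = 1.7298%
β_Norwood = ρ·σ_i/σ_m = 0.881 × 18.71 / 12.09 = 1.3634
E(R_Norwood) = R_f + β × MRP = 1.7298% + 1.3634 × 7.5229% = 11.99%

11.99%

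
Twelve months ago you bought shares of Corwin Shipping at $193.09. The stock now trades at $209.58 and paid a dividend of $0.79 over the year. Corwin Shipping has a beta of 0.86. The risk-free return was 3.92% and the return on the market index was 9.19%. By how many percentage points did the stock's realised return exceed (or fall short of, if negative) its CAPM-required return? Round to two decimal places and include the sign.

+0.50%

Realised HPR = (P1 + D1 − P0) / P0 = (209.58 + 0.79 − 193.09) / 193.09 = 17.28 / 193.09 = 8.9492%
MRP = 9.19% − 3.92% = 5.27%
CAPM required = R_f + β·MRP = 3.92% + 0.86 × 5.27% = 8.4522%
α = realised − required = 8.9492% − 8.4522% = +0.50%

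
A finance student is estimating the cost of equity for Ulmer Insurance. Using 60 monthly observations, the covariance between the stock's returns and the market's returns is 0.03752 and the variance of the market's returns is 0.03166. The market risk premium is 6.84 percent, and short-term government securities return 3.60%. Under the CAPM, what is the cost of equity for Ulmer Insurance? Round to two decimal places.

β = Cov(R_i, R_m) / Var(R_m) = 0.03752 / 0.03166 = 1.1851
E(R) = R_f + β × MRP = 3.60% + 1.1851 × 6.84% = 11.71%

11.71%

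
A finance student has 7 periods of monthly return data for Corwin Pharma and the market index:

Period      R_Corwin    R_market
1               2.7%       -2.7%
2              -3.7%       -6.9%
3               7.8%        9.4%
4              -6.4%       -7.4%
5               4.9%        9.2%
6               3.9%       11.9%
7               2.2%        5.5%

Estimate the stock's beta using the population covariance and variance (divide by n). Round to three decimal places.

Mean R_i = (2.7 − 3.7 + 7.8 − 6.4 + 4.9 + 3.9 + 2.2) / 7 = 1.6286%
Mean R_m = (-2.7 − 6.9 + 9.4 − 7.4 + 9.2 + 11.9 + 5.5) / 7 = 2.7143%
Σ(R_i − R̄_i)(R_m − R̄_m) = 211.5671  ⇒  Cov = 211.5671 / 7 = 30.2239
Σ(R_m − R̄_m)² = 402.9486  ⇒  Var(R_m) = 402.9486 / 7 = 57.5641
β = Cov / Var(R_m) = 30.2239 / 57.5641 = 0.5250

0.525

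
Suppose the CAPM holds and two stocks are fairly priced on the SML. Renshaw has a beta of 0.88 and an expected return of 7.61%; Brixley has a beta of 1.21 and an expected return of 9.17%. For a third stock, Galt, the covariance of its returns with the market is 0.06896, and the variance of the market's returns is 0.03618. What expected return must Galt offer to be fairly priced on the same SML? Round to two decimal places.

12.46%

MRP = (9.17% − 7.61%) / (1.21 − 0.88) = 4.7273%
R_f = 7.61% − 0.88 × 4.7273% = 3.4500%
β_Galt = Cov / Var(R_m) = 0.06896 / 0.03618 = 1.9060
E(R_Galt) = R_f + β × MRP = 3.4500% + 1.9060 × 4.7273% = 12.46%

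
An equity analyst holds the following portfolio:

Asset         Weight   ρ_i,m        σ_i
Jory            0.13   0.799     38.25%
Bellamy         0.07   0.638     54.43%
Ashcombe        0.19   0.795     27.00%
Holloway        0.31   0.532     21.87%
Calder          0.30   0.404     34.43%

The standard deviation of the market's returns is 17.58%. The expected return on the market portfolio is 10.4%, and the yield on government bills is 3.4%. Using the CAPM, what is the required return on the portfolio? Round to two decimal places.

β_Jory = 0.799 × 38.25% / 17.58% = 1.7384
β_Bellamy = 0.638 × 54.43% / 17.58% = 1.9753
β_Ashcombe = 0.795 × 27.00% / 17.58% = 1.2210
β_Holloway = 0.532 × 21.87% / 17.58% = 0.6618
β_Calder = 0.404 × 34.43% / 17.58% = 0.7912
β_P = Σ w_i β_i = 0.13×1.7384 + 0.07×1.9753 + 0.19×1.2210 + 0.31×0.6618 + 0.30×0.7912 = 1.0388
MRP = 10.4% − 3.4% = 7.00%
E(R_P) = R_f + β_P × MRP = 3.4% + 1.0388 × 7.0% = 10.67%

10.67%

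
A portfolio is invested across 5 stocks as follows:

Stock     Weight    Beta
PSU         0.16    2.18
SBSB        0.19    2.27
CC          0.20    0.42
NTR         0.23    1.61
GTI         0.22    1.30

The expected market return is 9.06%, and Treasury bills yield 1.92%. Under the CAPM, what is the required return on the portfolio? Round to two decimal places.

β_P = Σ w_i β_i = 0.16×2.18 + 0.19×2.27 + 0.20×0.42 + 0.23×1.61 + 0.22×1.30 = 1.5204
MRP = 9.06% − 1.92% = 7.14%
E(R_P) = R_f + β_P × MRP = 1.92% + 1.5204 × 7.14% = 12.78%

12.78%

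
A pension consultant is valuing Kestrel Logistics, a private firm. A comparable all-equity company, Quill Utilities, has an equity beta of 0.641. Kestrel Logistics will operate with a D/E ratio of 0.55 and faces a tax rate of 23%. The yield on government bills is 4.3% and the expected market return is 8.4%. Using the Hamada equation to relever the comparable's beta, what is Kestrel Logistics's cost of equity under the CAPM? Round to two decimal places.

β_L = β_U × [1 + (1 − t)(D/E)] = 0.641 × [1 + (1 − 0.23) × 0.55]
    = 0.641 × [1 + 0.77 × 0.55] = 0.641 × 1.4235 = 0.9125
MRP = 8.4% − 4.3% = 4.10%
E(R) = R_f + β_L × MRP = 4.3% + 0.9125 × 4.1% = 8.04%

8.04%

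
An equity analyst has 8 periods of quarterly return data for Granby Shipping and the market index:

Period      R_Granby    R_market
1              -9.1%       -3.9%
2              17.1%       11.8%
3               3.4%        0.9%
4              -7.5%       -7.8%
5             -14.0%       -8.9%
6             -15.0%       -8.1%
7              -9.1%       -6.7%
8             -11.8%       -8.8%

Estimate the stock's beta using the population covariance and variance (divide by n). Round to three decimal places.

Mean R_i = (-9.1 + 17.1 + 3.4 − 7.5 − 14.0 − 15.0 − 9.1 − 11.8) / 8 = -5.7500%
Mean R_m = (-3.9 + 11.8 + 0.9 − 7.8 − 8.9 − 8.1 − 6.7 − 8.8) / 8 = -3.9375%
Σ(R_i − R̄_i)(R_m − R̄_m) = 528.6150  ⇒  Cov = 528.6150 / 8 = 66.0769
Σ(R_m − R̄_m)² = 359.2188  ⇒  Var(R_m) = 359.2188 / 8 = 44.9024
β = Cov / Var(R_m) = 66.0769 / 44.9024 = 1.4716

1.472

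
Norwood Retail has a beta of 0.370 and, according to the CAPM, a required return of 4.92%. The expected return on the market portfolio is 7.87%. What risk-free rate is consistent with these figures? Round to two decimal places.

E(R) = R_f + β(E(R_m) − R_f) = R_f(1 − β) + β·E(R_m)
4.92% = R_f × (1 − 0.370) + 0.370 × 7.87%
4.92% = R_f × 0.630 + 2.91190%
R_f = (4.92% − 2.91190%) / 0.630 = 3.19%

3.19%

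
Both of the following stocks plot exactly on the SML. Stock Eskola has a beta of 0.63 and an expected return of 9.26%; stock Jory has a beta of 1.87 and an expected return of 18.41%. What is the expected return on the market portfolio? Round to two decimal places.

Both satisfy E(R) = R_f + β·MRP, so the slope of the SML is
MRP = (18.41% − 9.26%) / (1.87 − 0.63) = 9.15% / 1.24 = 7.3790%
R_f = E(R_Eskola) − β_Eskola·MRP = 9.26% − 0.63 × 7.3790% = 4.6112%
E(R_m) = R_f + MRP = 4.6112% + 7.3790% = 11.99%

11.99%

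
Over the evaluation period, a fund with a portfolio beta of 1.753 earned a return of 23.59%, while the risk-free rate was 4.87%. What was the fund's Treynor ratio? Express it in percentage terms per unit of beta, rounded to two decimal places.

10.68%

Treynor = (R_P − R_f) / β_P = (23.59% − 4.87%) / 1.7530 = 18.72% / 1.7530 = 10.68%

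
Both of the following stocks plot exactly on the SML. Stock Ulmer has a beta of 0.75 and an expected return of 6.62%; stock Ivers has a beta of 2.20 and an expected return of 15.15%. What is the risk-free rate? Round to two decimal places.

Both satisfy E(R) = R_f + β·MRP, so the slope of the SML is
MRP = (15.15% − 6.62%) / (2.20 − 0.75) = 8.53% / 1.45 = 5.8828%
R_f = E(R_Ulmer) − β_Ulmer·MRP = 6.62% − 0.75 × 5.8828% = 2.2079%

2.21%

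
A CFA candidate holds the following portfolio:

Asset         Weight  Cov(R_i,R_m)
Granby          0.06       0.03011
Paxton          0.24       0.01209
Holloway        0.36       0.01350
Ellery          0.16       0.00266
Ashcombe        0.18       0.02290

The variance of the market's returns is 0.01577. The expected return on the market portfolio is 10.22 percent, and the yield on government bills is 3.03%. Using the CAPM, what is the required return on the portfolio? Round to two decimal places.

β_Granby = 0.03011 / 0.01577 = 1.9093
β_Paxton = 0.01209 / 0.01577 = 0.7666
β_Holloway = 0.01350 / 0.01577 = 0.8561
β_Ellery = 0.00266 / 0.01577 = 0.1687
β_Ashcombe = 0.02290 / 0.01577 = 1.4521
β_P = Σ w_i β_i = 0.06×1.9093 + 0.24×0.7666 + 0.36×0.8561 + 0.16×0.1687 + 0.18×1.4521 = 0.8951
MRP = 10.22% − 3.03% = 7.19%
E(R_P) = R_f + β_P × MRP = 3.03% + 0.8951 × 7.19% = 9.47%

9.47%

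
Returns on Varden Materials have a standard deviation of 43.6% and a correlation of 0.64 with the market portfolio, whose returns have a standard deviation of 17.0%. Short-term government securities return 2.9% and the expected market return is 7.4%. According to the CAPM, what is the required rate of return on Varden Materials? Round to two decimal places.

β = ρ × σ_i / σ_m = 0.64 × 43.6% / 17.0% = 1.6414
MRP = 7.4% − 2.9% = 4.50%
E(R) = 2.9% + 1.6414 × 4.5% = 10.29%

10.29%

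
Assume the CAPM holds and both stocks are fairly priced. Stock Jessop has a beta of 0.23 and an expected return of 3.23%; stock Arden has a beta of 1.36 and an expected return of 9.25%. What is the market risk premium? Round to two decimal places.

Both satisfy E(R) = R_f + β·MRP, so the slope of the SML is
MRP = (9.25% − 3.23%) / (1.36 − 0.23) = 6.02% / 1.13 = 5.3274%

5.33%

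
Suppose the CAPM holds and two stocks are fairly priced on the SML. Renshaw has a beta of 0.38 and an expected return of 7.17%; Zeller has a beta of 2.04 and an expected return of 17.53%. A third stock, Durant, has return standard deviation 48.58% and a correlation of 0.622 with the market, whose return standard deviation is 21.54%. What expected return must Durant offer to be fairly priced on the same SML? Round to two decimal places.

13.55%

MRP = (17.53% − 7.17%) / (2.04 − 0.38) = 6.2410%
R_f = 7.17% − 0.38 × 6.2410% = 4.7984%
β_Durant = ρ·σ_i/σ_m = 0.622 × 48.58 / 21.54 = 1.4028
E(R_Durant) = R_f + β × MRP = 4.7984% + 1.4028 × 6.2410% = 13.55%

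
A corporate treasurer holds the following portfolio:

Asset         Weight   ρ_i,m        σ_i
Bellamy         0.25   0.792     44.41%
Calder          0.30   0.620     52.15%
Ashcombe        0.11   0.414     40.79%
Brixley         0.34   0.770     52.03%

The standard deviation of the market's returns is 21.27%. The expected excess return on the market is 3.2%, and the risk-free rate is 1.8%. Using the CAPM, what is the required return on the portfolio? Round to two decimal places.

β_Bellamy = 0.792 × 44.41% / 21.27% = 1.6536
β_Calder = 0.620 × 52.15% / 21.27% = 1.5201
β_Ashcombe = 0.414 × 40.79% / 21.27% = 0.7939
β_Brixley = 0.770 × 52.03% / 21.27% = 1.8835
β_P = Σ w_i β_i = 0.25×1.6536 + 0.30×1.5201 + 0.11×0.7939 + 0.34×1.8835 = 1.5971
E(R_P) = R_f + β_P × MRP = 1.8% + 1.5971 × 3.2% = 6.91%

6.91%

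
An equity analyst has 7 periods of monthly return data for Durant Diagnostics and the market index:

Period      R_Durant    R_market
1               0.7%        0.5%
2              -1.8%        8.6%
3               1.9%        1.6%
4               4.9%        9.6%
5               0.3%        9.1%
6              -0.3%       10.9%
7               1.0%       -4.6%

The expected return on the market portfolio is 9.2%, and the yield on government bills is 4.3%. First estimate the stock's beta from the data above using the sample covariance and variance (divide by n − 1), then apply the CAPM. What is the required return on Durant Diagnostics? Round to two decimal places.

4.20%

Mean R_i = (0.7 − 1.8 + 1.9 + 4.9 + 0.3 − 0.3 + 1.0) / 7 = 0.9571%
Mean R_m = (0.5 + 8.6 + 1.6 + 9.6 + 9.1 + 10.9 − 4.6) / 7 = 5.1000%
Σ(R_i − R̄_i)(R_m − R̄_m) = -4.3600  ⇒  Cov = -4.3600 / 6 = -0.7267
Σ(R_m − R̄_m)² = 209.6400  ⇒  Var(R_m) = 209.6400 / 6 = 34.9400
β = Cov / Var(R_m) = -0.7267 / 34.9400 = -0.0208
MRP = 9.2% − 4.3% = 4.90%
E(R) = R_f + β × MRP = 4.3% + -0.0208 × 4.9% = 4.20%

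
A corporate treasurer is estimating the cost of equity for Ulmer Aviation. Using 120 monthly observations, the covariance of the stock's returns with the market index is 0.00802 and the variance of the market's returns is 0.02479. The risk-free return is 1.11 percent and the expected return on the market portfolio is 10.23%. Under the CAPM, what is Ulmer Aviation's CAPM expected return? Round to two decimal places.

β = Cov(R_i, R_m) / Var(R_m) = 0.00802 / 0.02479 = 0.3235
MRP = 10.23% − 1.11% = 9.12%
E(R) = R_f + β × MRP = 1.11% + 0.3235 × 9.12% = 4.06%

4.06%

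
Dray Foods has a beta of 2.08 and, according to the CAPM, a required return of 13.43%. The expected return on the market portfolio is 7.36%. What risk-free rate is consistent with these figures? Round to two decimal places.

E(R) = R_f + β(E(R_m) − R_f) = R_f(1 − β) + β·E(R_m)
13.43% = R_f × (1 − 2.08) + 2.08 × 7.36%
13.43% = R_f × -1.08 + 15.3088%
R_f = (13.43% − 15.3088%) / -1.08 = 1.74%

1.74%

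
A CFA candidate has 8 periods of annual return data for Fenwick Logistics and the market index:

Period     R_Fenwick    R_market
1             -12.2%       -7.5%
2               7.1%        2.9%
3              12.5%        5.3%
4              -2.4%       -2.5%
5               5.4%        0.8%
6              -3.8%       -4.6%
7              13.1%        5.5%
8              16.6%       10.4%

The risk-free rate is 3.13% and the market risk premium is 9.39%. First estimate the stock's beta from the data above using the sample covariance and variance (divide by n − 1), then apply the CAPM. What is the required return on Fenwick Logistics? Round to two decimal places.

18.56%

Mean R_i = (-12.2 + 7.1 + 12.5 − 2.4 + 5.4 − 3.8 + 13.1 + 16.6) / 8 = 4.5375%
Mean R_m = (-7.5 + 2.9 + 5.3 − 2.5 + 0.8 − 4.6 + 5.5 + 10.4) / 8 = 1.2875%
Σ(R_i − R̄_i)(R_m − R̄_m) = 404.0938  ⇒  Cov = 404.0938 / 7 = 57.7277
Σ(R_m − R̄_m)² = 245.9488  ⇒  Var(R_m) = 245.9488 / 7 = 35.1355
β = Cov / Var(R_m) = 57.7277 / 35.1355 = 1.6430
E(R) = R_f + β × MRP = 3.13% + 1.6430 × 9.39% = 18.56%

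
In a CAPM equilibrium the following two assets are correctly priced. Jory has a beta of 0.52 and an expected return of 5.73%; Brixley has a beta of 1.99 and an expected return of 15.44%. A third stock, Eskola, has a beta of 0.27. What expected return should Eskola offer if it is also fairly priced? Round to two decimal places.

MRP (SML slope) = (15.44% − 5.73%) / (1.99 − 0.52) = 9.71% / 1.47 = 6.6054%
R_f (intercept) = 5.73% − 0.52 × 6.6054% = 2.2952%
E(R_Eskola) = R_f + β × MRP = 2.2952% + 0.27 × 6.6054% = 4.08%

4.08%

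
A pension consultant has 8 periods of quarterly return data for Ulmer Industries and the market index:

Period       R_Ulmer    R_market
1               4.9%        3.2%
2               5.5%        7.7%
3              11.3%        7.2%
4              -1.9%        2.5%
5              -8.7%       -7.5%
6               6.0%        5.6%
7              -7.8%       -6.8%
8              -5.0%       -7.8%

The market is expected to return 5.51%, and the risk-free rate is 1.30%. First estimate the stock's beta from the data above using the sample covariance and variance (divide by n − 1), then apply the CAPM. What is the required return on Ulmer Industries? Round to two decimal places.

5.55%

Mean R_i = (4.9 + 5.5 + 11.3 − 1.9 − 8.7 + 6.0 − 7.8 − 5.0) / 8 = 0.5375%
Mean R_m = (3.2 + 7.7 + 7.2 + 2.5 − 7.5 + 5.6 − 6.8 − 7.8) / 8 = 0.5125%
Σ(R_i − R̄_i)(R_m − R̄_m) = 323.3263  ⇒  Cov = 323.3263 / 7 = 46.1895
Σ(R_m − R̄_m)² = 320.2088  ⇒  Var(R_m) = 320.2088 / 7 = 45.7441
β = Cov / Var(R_m) = 46.1895 / 45.7441 = 1.0097
MRP = 5.51% − 1.30% = 4.21%
E(R) = R_f + β × MRP = 1.30% + 1.0097 × 4.21% = 5.55%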